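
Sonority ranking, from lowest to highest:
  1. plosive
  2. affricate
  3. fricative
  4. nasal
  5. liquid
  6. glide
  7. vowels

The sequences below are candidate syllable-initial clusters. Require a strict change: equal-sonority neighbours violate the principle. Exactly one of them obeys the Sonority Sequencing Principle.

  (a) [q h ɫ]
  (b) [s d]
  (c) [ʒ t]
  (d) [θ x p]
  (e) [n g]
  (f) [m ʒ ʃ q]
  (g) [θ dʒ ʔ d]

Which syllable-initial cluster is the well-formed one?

(a) sonority 1-3-5: well-formed.
(b) sonority 3-1: ill-formed.
(c) sonority 3-1: ill-formed.
(d) sonority 3-3-1: ill-formed.
(e) sonority 4-1: ill-formed.
(f) sonority 4-3-3-1: ill-formed.
(g) sonority 3-2-1-1: ill-formed.

a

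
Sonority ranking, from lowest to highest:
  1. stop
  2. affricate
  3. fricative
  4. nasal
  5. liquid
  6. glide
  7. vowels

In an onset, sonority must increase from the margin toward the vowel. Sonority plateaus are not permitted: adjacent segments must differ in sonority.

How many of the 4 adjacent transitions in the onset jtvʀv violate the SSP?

2

/j/ is a glide (sonority 6).
/t/ is a stop (sonority 1).
/v/ is a fricative (sonority 3).
/ʀ/ is a liquid (sonority 5).
/v/ is a fricative (sonority 3).
/j/→/t/: 6→1 (does not rise) — violation.
/t/→/v/: 1→3 (rises) — ok.
/v/→/ʀ/: 3→5 (rises) — ok.
/ʀ/→/v/: 5→3 (does not rise) — violation.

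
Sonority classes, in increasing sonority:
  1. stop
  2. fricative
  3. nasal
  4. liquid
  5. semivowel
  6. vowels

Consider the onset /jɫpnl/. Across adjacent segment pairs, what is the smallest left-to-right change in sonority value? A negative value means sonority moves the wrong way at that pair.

/j/ is a semivowel (sonority 5).
/ɫ/ is a liquid (sonority 4).
/p/ is a stop (sonority 1).
/n/ is a nasal (sonority 3).
/l/ is a liquid (sonority 4).
/j/→/ɫ/: change -1.
/ɫ/→/p/: change -3.
/p/→/n/: change +2.
/n/→/l/: change +1.
Minimum = -3.

-3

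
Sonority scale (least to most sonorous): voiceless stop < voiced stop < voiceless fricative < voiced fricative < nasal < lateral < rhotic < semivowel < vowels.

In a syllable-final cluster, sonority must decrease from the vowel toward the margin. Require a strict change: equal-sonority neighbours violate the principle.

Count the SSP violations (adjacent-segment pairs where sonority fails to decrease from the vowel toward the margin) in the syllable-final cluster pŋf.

/p/: voiceless stop = 1.
/ŋ/: nasal = 5.
/f/: voiceless fricative = 3.
/p/→/ŋ/: 1→5 (does not fall) — violation.
/ŋ/→/f/: 5→3 (falls) — ok.

1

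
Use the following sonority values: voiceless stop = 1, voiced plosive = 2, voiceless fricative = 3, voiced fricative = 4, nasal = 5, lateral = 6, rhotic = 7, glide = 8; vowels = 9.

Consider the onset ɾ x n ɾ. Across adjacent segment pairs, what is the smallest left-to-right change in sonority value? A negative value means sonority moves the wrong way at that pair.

-4

/ɾ/ is a rhotic (sonority 7).
/x/ is a voiceless fricative (sonority 3).
/n/ is a nasal (sonority 5).
/ɾ/ is a rhotic (sonority 7).
/ɾ/→/x/: change -4.
/x/→/n/: change +2.
/n/→/ɾ/: change +2.
Minimum = -4.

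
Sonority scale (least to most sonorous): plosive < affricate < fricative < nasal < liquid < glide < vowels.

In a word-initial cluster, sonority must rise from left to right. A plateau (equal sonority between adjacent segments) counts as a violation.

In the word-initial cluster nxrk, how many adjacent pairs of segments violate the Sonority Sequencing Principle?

/n/: nasal = 4.
/x/: fricative = 3.
/r/: liquid = 5.
/k/: plosive = 1.
/n/→/x/: 4→3 (does not rise) — violation.
/x/→/r/: 3→5 (rises) — ok.
/r/→/k/: 5→1 (does not rise) — violation.

2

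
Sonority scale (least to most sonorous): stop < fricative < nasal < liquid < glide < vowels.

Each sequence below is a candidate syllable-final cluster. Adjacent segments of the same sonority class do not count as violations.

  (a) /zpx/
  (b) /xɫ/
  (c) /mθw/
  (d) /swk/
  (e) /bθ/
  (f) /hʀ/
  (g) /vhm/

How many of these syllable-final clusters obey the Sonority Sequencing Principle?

0

(a) sonority 2-1-2: ill-formed.
(b) sonority 2-4: ill-formed.
(c) sonority 3-2-5: ill-formed.
(d) sonority 2-5-1: ill-formed.
(e) sonority 1-2: ill-formed.
(f) sonority 2-4: ill-formed.
(g) sonority 2-2-3: ill-formed.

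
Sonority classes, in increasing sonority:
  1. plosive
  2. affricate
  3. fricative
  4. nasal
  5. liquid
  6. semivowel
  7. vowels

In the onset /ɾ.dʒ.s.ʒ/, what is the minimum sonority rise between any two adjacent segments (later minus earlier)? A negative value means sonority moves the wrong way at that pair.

/ɾ/ is a liquid (sonority 5).
/dʒ/ is an affricate (sonority 2).
/s/ is a fricative (sonority 3).
/ʒ/ is a fricative (sonority 3).
/ɾ/→/dʒ/: change -3.
/dʒ/→/s/: change +1.
/s/→/ʒ/: change +0.
Minimum = -3.

-3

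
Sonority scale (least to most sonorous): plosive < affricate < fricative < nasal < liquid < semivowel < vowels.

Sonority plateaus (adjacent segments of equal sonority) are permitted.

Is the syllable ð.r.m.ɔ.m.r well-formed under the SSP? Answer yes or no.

Onset: /ð/ is a fricative (sonority 3), /r/ is a liquid (sonority 5), /m/ is a nasal (sonority 4); then the nucleus /ɔ/ (sonority 7).
Onset profile 3-5-4-7 — does not rise throughout.
Coda: /m/ is a nasal (sonority 4), /r/ is a liquid (sonority 5).
Coda profile 7-4-5 — does not fall throughout.

no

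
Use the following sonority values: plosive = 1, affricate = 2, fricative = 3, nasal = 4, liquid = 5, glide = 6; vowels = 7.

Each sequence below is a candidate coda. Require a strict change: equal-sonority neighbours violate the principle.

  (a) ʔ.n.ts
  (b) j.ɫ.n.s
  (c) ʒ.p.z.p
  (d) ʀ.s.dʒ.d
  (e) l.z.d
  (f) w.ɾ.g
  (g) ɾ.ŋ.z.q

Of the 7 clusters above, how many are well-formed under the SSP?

(a) 1-4-2 → violates
(b) 6-5-4-3 → obeys
(c) 3-1-3-1 → violates
(d) 5-3-2-1 → obeys
(e) 5-3-1 → obeys
(f) 6-5-1 → obeys
(g) 5-4-3-1 → obeys

5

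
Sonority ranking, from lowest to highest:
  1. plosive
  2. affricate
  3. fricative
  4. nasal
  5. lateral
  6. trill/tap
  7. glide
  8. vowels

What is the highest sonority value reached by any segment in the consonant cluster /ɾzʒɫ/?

/ɾ/ — trill/tap, sonority 6.
/z/ — fricative, sonority 3.
/ʒ/ — fricative, sonority 3.
/ɫ/ — lateral, sonority 5.
The maximum is 6.

6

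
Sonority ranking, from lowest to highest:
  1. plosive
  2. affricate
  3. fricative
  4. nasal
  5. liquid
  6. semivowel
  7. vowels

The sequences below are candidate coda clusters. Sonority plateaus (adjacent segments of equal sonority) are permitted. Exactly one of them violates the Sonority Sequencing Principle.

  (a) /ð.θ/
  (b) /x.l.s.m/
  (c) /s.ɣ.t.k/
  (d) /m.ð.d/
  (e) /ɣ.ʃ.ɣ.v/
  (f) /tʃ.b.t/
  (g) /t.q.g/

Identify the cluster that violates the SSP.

(a) /ð.θ/: profile 3-3 — obeys.
(b) /x.l.s.m/: profile 3-5-3-4 — violates.
(c) /s.ɣ.t.k/: profile 3-3-1-1 — obeys.
(d) /m.ð.d/: profile 4-3-1 — obeys.
(e) /ɣ.ʃ.ɣ.v/: profile 3-3-3-3 — obeys.
(f) /tʃ.b.t/: profile 2-1-1 — obeys.
(g) /t.q.g/: profile 1-1-1 — obeys.

b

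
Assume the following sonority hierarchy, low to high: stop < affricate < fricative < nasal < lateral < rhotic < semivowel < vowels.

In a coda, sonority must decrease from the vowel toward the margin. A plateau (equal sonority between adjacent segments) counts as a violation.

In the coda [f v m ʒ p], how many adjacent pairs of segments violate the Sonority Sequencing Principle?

2

/f/ is a fricative (sonority 3).
/v/ is a fricative (sonority 3).
/m/ is a nasal (sonority 4).
/ʒ/ is a fricative (sonority 3).
/p/ is a stop (sonority 1).
/f/→/v/: 3→3 (plateau) — violation.
/v/→/m/: 3→4 (does not fall) — violation.
/m/→/ʒ/: 4→3 (falls) — ok.
/ʒ/→/p/: 3→1 (falls) — ok.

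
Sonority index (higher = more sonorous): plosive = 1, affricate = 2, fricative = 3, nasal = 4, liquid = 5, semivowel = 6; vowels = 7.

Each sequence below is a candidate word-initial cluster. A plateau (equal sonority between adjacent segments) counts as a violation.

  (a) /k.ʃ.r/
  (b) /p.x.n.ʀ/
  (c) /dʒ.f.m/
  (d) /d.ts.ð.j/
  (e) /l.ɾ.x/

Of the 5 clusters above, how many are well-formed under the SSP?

(a) 1-3-5 → obeys
(b) 1-3-4-5 → obeys
(c) 2-3-4 → obeys
(d) 1-2-3-6 → obeys
(e) 5-5-3 → violates

4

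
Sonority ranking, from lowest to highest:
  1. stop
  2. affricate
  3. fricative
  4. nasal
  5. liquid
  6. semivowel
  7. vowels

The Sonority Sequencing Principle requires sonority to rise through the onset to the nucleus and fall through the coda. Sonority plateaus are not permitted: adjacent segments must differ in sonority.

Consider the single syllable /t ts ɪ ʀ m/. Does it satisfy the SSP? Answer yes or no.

Onset: /t/ is a stop (sonority 1), /ts/ is an affricate (sonority 2); then the nucleus /ɪ/ (sonority 7).
Onset profile 1-2-7 — rises to the nucleus.
Coda: /ʀ/ is a liquid (sonority 5), /m/ is a nasal (sonority 4).
Coda profile 7-5-4 — falls from the nucleus.

yes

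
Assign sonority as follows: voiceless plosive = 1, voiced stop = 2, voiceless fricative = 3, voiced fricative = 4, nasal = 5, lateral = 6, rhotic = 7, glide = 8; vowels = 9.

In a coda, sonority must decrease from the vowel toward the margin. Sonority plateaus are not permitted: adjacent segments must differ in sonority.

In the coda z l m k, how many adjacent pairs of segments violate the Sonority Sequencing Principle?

1

/z/ is a voiced fricative (sonority 4).
/l/ is a lateral (sonority 6).
/m/ is a nasal (sonority 5).
/k/ is a voiceless plosive (sonority 1).
/z/→/l/: 4→6 (does not fall) — violation.
/l/→/m/: 6→5 (falls) — ok.
/m/→/k/: 5→1 (falls) — ok.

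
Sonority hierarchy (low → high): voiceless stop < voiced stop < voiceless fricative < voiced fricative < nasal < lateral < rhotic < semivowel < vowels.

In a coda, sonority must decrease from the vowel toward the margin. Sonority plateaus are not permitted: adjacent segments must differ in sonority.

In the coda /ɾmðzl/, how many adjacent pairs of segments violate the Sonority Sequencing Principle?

/ɾ/ — rhotic, sonority 7.
/m/ — nasal, sonority 5.
/ð/ — voiced fricative, sonority 4.
/z/ — voiced fricative, sonority 4.
/l/ — lateral, sonority 6.
/ɾ/→/m/: 7→5 (falls) — ok.
/m/→/ð/: 5→4 (falls) — ok.
/ð/→/z/: 4→4 (plateau) — violation.
/z/→/l/: 4→6 (does not fall) — violation.

2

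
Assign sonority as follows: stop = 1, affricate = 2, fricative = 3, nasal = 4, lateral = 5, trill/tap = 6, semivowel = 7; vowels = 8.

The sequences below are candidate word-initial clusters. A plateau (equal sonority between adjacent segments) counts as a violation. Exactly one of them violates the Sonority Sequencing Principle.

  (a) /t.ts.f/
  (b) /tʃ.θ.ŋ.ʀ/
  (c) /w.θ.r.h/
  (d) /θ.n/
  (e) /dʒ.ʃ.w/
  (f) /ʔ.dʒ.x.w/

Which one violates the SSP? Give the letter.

c

(a) /t.ts.f/: profile 1-2-3 — obeys.
(b) /tʃ.θ.ŋ.ʀ/: profile 2-3-4-6 — obeys.
(c) /w.θ.r.h/: profile 7-3-6-3 — violates.
(d) /θ.n/: profile 3-4 — obeys.
(e) /dʒ.ʃ.w/: profile 2-3-7 — obeys.
(f) /ʔ.dʒ.x.w/: profile 1-2-3-7 — obeys.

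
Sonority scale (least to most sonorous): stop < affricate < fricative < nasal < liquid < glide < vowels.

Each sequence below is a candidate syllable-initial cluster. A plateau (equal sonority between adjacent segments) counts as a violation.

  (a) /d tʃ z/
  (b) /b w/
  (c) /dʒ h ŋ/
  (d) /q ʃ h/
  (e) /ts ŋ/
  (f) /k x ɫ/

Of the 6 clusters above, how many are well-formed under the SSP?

5

(a) 1-2-3 → obeys
(b) 1-6 → obeys
(c) 2-3-4 → obeys
(d) 1-3-3 → violates
(e) 2-4 → obeys
(f) 1-3-5 → obeys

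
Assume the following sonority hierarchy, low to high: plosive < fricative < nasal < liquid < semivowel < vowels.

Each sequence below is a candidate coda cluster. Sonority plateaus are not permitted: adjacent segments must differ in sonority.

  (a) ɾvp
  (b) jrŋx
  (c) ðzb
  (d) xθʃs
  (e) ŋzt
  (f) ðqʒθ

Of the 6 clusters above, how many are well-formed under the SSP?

(a) 4-2-1 → obeys
(b) 5-4-3-2 → obeys
(c) 2-2-1 → violates
(d) 2-2-2-2 → violates
(e) 3-2-1 → obeys
(f) 2-1-2-2 → violates

3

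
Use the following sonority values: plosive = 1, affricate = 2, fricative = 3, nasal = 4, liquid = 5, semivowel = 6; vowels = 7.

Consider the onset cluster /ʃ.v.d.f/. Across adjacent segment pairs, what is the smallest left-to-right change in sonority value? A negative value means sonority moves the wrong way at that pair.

/ʃ/: fricative = 3.
/v/: fricative = 3.
/d/: plosive = 1.
/f/: fricative = 3.
/ʃ/→/v/: change +0.
/v/→/d/: change -2.
/d/→/f/: change +2.
Minimum = -2.

-2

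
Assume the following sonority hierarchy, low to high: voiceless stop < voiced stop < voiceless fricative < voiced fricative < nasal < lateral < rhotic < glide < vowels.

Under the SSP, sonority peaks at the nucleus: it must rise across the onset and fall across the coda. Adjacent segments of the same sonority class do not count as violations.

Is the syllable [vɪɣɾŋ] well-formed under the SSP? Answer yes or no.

Onset: /v/ is a voiced fricative (sonority 4); then the nucleus /ɪ/ (sonority 9).
Onset profile 4-9 — rises to the nucleus.
Coda: /ɣ/ is a voiced fricative (sonority 4), /ɾ/ is a rhotic (sonority 7), /ŋ/ is a nasal (sonority 5).
Coda profile 9-4-7-5 — does not fall throughout.

no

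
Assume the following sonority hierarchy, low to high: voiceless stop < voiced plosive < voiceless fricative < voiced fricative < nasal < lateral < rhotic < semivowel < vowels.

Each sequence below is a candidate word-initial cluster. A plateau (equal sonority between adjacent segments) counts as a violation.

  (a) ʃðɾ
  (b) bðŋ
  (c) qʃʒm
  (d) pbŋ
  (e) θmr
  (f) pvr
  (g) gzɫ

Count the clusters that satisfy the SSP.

(a) ʃðɾ: profile 3-4-7 — obeys.
(b) bðŋ: profile 2-4-5 — obeys.
(c) qʃʒm: profile 1-3-4-5 — obeys.
(d) pbŋ: profile 1-2-5 — obeys.
(e) θmr: profile 3-5-7 — obeys.
(f) pvr: profile 1-4-7 — obeys.
(g) gzɫ: profile 2-4-6 — obeys.

7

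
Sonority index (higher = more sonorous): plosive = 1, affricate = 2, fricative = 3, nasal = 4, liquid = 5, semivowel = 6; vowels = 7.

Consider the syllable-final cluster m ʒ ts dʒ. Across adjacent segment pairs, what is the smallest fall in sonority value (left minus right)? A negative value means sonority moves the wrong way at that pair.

/m/ — nasal, sonority 4.
/ʒ/ — fricative, sonority 3.
/ts/ — affricate, sonority 2.
/dʒ/ — affricate, sonority 2.
/m/→/ʒ/: change +1.
/ʒ/→/ts/: change +1.
/ts/→/dʒ/: change +0.
Minimum = 0.

0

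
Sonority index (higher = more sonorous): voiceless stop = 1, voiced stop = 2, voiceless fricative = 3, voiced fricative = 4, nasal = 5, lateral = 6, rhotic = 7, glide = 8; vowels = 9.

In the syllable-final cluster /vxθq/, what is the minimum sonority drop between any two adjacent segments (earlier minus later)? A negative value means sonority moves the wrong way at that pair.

/v/: voiced fricative = 4.
/x/: voiceless fricative = 3.
/θ/: voiceless fricative = 3.
/q/: voiceless stop = 1.
/v/→/x/: change +1.
/x/→/θ/: change +0.
/θ/→/q/: change +2.
Minimum = 0.

0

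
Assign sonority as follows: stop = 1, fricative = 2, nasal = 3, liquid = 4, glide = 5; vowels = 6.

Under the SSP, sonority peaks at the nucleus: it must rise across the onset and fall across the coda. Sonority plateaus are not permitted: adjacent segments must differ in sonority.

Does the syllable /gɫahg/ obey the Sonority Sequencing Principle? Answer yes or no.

Onset: /g/ is a stop (sonority 1), /ɫ/ is a liquid (sonority 4); then the nucleus /a/ (sonority 6).
Onset profile 1-4-6 — rises to the nucleus.
Coda: /h/ is a fricative (sonority 2), /g/ is a stop (sonority 1).
Coda profile 6-2-1 — falls from the nucleus.

yes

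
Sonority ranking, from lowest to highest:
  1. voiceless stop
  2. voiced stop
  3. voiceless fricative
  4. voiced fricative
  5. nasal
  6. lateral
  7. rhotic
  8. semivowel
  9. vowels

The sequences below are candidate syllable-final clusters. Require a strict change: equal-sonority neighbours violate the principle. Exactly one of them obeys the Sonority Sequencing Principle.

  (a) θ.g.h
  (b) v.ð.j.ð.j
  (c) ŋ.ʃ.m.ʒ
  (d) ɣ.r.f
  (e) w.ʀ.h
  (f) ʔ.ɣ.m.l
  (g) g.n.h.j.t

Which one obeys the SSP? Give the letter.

e

(a) θ.g.h: profile 3-2-3 — violates.
(b) v.ð.j.ð.j: profile 4-4-8-4-8 — violates.
(c) ŋ.ʃ.m.ʒ: profile 5-3-5-4 — violates.
(d) ɣ.r.f: profile 4-7-3 — violates.
(e) w.ʀ.h: profile 8-7-3 — obeys.
(f) ʔ.ɣ.m.l: profile 1-4-5-6 — violates.
(g) g.n.h.j.t: profile 2-5-3-8-1 — violates.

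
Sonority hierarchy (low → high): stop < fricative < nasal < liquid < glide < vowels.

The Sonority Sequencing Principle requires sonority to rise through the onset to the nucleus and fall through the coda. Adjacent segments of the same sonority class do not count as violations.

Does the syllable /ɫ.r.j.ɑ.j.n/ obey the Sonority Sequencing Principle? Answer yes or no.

yes

Onset: /ɫ/ is a liquid (sonority 4), /r/ is a liquid (sonority 4), /j/ is a glide (sonority 5); then the nucleus /ɑ/ (sonority 6).
Onset profile 4-4-5-6 — rises to the nucleus.
Coda: /j/ is a glide (sonority 5), /n/ is a nasal (sonority 3).
Coda profile 6-5-3 — falls from the nucleus.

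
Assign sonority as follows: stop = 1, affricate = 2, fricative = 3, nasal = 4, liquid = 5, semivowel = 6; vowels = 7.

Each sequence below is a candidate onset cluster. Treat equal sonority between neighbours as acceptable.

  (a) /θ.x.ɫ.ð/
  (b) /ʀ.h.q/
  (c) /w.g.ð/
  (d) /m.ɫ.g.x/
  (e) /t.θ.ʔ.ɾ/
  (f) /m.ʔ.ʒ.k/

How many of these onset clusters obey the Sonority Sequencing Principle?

(a) 3-3-5-3 → violates
(b) 5-3-1 → violates
(c) 6-1-3 → violates
(d) 4-5-1-3 → violates
(e) 1-3-1-5 → violates
(f) 4-1-3-1 → violates

0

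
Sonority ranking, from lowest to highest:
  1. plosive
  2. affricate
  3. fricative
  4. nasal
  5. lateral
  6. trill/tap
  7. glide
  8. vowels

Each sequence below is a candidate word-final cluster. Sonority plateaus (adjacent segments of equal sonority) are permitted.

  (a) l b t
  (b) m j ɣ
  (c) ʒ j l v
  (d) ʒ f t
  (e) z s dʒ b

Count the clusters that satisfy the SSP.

3

(a) 5-1-1 → obeys
(b) 4-7-3 → violates
(c) 3-7-5-3 → violates
(d) 3-3-1 → obeys
(e) 3-3-2-1 → obeys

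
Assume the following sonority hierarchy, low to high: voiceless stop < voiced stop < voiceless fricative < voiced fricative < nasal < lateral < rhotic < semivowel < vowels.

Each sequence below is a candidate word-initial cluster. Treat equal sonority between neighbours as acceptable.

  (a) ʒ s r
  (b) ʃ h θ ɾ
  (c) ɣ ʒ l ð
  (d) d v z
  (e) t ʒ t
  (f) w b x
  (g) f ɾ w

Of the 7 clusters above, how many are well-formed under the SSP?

3

(a) ʒ s r: profile 4-3-7 — violates.
(b) ʃ h θ ɾ: profile 3-3-3-7 — obeys.
(c) ɣ ʒ l ð: profile 4-4-6-4 — violates.
(d) d v z: profile 2-4-4 — obeys.
(e) t ʒ t: profile 1-4-1 — violates.
(f) w b x: profile 8-2-3 — violates.
(g) f ɾ w: profile 3-7-8 — obeys.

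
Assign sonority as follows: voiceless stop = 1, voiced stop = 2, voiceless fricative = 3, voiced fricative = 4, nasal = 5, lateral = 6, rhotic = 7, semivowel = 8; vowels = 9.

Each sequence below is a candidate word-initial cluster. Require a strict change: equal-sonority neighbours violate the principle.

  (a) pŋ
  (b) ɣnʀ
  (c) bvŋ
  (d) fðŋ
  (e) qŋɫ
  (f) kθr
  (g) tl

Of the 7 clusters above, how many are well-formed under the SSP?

(a) pŋ: profile 1-5 — obeys.
(b) ɣnʀ: profile 4-5-7 — obeys.
(c) bvŋ: profile 2-4-5 — obeys.
(d) fðŋ: profile 3-4-5 — obeys.
(e) qŋɫ: profile 1-5-6 — obeys.
(f) kθr: profile 1-3-7 — obeys.
(g) tl: profile 1-6 — obeys.

7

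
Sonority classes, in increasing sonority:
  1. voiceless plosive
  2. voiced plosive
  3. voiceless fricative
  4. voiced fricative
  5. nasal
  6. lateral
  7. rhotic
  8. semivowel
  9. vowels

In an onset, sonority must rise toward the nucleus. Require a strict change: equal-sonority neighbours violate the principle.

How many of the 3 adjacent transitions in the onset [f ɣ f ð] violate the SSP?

1

/f/ is a voiceless fricative (sonority 3).
/ɣ/ is a voiced fricative (sonority 4).
/f/ is a voiceless fricative (sonority 3).
/ð/ is a voiced fricative (sonority 4).
/f/→/ɣ/: 3→4 (rises) — ok.
/ɣ/→/f/: 4→3 (does not rise) — violation.
/f/→/ð/: 3→4 (rises) — ok.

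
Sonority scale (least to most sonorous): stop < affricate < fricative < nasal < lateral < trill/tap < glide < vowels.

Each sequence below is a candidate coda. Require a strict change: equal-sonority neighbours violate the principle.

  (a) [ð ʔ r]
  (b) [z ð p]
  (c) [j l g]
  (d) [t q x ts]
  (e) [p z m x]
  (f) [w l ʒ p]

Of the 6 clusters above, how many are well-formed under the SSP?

2

(a) sonority 3-1-6: ill-formed.
(b) sonority 3-3-1: ill-formed.
(c) sonority 7-5-1: well-formed.
(d) sonority 1-1-3-2: ill-formed.
(e) sonority 1-3-4-3: ill-formed.
(f) sonority 7-5-3-1: well-formed.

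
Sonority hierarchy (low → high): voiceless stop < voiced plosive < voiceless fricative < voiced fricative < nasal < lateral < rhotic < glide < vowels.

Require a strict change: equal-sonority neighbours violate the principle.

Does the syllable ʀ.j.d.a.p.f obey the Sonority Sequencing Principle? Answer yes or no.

Onset: /ʀ/ is a rhotic (sonority 7), /j/ is a glide (sonority 8), /d/ is a voiced plosive (sonority 2); then the nucleus /a/ (sonority 9).
Onset profile 7-8-2-9 — does not strictly rise throughout.
Coda: /p/ is a voiceless stop (sonority 1), /f/ is a voiceless fricative (sonority 3).
Coda profile 9-1-3 — does not strictly fall throughout.

no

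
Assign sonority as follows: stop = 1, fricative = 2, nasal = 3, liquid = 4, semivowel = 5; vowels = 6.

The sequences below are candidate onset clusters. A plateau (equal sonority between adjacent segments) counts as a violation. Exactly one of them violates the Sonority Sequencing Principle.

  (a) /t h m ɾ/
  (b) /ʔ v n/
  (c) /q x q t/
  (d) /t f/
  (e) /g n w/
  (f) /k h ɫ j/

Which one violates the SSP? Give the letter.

c

(a) /t h m ɾ/: profile 1-2-3-4 — obeys.
(b) /ʔ v n/: profile 1-2-3 — obeys.
(c) /q x q t/: profile 1-2-1-1 — violates.
(d) /t f/: profile 1-2 — obeys.
(e) /g n w/: profile 1-3-5 — obeys.
(f) /k h ɫ j/: profile 1-2-4-5 — obeys.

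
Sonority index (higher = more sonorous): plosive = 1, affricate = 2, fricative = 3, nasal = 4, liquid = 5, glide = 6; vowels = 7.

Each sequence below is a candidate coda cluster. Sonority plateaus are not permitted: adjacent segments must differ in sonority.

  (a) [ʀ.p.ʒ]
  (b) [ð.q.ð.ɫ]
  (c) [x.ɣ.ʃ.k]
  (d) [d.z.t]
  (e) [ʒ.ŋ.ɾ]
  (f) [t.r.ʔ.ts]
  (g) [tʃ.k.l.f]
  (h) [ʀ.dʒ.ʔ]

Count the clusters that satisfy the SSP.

(a) 5-1-3 → violates
(b) 3-1-3-5 → violates
(c) 3-3-3-1 → violates
(d) 1-3-1 → violates
(e) 3-4-5 → violates
(f) 1-5-1-2 → violates
(g) 2-1-5-3 → violates
(h) 5-2-1 → obeys

1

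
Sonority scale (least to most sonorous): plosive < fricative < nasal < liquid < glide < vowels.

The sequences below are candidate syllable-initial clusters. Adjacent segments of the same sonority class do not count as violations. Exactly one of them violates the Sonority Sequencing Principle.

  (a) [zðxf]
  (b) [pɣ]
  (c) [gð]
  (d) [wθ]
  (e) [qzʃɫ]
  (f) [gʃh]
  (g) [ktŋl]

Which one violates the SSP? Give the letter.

(a) [zðxf]: profile 2-2-2-2 — obeys.
(b) [pɣ]: profile 1-2 — obeys.
(c) [gð]: profile 1-2 — obeys.
(d) [wθ]: profile 5-2 — violates.
(e) [qzʃɫ]: profile 1-2-2-4 — obeys.
(f) [gʃh]: profile 1-2-2 — obeys.
(g) [ktŋl]: profile 1-1-3-4 — obeys.

d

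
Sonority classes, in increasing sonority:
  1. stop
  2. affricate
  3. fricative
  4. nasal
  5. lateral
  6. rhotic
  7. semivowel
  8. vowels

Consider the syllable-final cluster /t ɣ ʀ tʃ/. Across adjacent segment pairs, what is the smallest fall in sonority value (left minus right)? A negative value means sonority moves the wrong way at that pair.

-3

/t/ is a stop (sonority 1).
/ɣ/ is a fricative (sonority 3).
/ʀ/ is a rhotic (sonority 6).
/tʃ/ is an affricate (sonority 2).
/t/→/ɣ/: change -2.
/ɣ/→/ʀ/: change -3.
/ʀ/→/tʃ/: change +4.
Minimum = -3.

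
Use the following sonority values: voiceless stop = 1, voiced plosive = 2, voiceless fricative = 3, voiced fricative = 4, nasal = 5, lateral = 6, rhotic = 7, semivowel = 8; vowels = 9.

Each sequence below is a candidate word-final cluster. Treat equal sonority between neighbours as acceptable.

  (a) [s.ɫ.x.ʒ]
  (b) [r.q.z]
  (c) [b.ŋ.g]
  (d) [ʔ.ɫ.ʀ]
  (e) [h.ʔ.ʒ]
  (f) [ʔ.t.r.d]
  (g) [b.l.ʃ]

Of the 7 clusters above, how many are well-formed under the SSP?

(a) [s.ɫ.x.ʒ]: profile 3-6-3-4 — violates.
(b) [r.q.z]: profile 7-1-4 — violates.
(c) [b.ŋ.g]: profile 2-5-2 — violates.
(d) [ʔ.ɫ.ʀ]: profile 1-6-7 — violates.
(e) [h.ʔ.ʒ]: profile 3-1-4 — violates.
(f) [ʔ.t.r.d]: profile 1-1-7-2 — violates.
(g) [b.l.ʃ]: profile 2-6-3 — violates.

0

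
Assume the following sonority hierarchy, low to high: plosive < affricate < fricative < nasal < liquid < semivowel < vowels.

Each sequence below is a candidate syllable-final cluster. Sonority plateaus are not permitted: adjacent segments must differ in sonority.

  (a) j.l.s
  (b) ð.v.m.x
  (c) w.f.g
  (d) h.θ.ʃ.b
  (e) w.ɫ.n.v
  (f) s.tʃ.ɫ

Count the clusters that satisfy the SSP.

3

(a) sonority 6-5-3: well-formed.
(b) sonority 3-3-4-3: ill-formed.
(c) sonority 6-3-1: well-formed.
(d) sonority 3-3-3-1: ill-formed.
(e) sonority 6-5-4-3: well-formed.
(f) sonority 3-2-5: ill-formed.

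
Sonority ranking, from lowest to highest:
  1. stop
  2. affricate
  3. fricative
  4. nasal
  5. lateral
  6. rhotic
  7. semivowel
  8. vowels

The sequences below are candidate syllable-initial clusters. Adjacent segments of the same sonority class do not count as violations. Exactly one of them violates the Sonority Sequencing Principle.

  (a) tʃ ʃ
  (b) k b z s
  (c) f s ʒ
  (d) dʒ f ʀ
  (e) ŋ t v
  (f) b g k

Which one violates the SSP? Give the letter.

(a) sonority 2-3: well-formed.
(b) sonority 1-1-3-3: well-formed.
(c) sonority 3-3-3: well-formed.
(d) sonority 2-3-6: well-formed.
(e) sonority 4-1-3: ill-formed.
(f) sonority 1-1-1: well-formed.

e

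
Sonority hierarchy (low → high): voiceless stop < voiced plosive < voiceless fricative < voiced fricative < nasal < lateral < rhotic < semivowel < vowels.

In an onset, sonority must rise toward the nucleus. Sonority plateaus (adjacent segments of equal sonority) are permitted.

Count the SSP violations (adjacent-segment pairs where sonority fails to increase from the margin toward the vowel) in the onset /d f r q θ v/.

/d/ — voiced plosive, sonority 2.
/f/ — voiceless fricative, sonority 3.
/r/ — rhotic, sonority 7.
/q/ — voiceless stop, sonority 1.
/θ/ — voiceless fricative, sonority 3.
/v/ — voiced fricative, sonority 4.
/d/→/f/: 2→3 (rises) — ok.
/f/→/r/: 3→7 (rises) — ok.
/r/→/q/: 7→1 (does not rise) — violation.
/q/→/θ/: 1→3 (rises) — ok.
/θ/→/v/: 3→4 (rises) — ok.

1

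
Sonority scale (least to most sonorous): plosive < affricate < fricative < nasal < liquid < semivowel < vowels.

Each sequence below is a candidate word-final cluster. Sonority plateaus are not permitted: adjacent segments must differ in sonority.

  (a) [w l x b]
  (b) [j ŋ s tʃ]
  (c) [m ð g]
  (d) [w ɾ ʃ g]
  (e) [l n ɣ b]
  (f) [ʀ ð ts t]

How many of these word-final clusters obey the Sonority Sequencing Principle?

6

(a) [w l x b]: profile 6-5-3-1 — obeys.
(b) [j ŋ s tʃ]: profile 6-4-3-2 — obeys.
(c) [m ð g]: profile 4-3-1 — obeys.
(d) [w ɾ ʃ g]: profile 6-5-3-1 — obeys.
(e) [l n ɣ b]: profile 5-4-3-1 — obeys.
(f) [ʀ ð ts t]: profile 5-3-2-1 — obeys.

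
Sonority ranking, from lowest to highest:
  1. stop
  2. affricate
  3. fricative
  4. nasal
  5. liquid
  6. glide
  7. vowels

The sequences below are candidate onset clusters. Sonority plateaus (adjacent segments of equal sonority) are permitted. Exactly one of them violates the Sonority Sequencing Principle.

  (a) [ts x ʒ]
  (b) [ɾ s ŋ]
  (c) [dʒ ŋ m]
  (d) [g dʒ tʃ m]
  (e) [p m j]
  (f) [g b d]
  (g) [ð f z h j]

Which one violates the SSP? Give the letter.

(a) 2-3-3 → obeys
(b) 5-3-4 → violates
(c) 2-4-4 → obeys
(d) 1-2-2-4 → obeys
(e) 1-4-6 → obeys
(f) 1-1-1 → obeys
(g) 3-3-3-3-6 → obeys

b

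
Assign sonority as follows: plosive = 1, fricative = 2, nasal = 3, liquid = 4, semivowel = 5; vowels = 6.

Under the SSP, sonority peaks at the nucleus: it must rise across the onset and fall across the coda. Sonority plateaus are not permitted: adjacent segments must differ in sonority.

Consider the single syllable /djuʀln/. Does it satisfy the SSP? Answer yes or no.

no

Onset: /d/ is a plosive (sonority 1), /j/ is a semivowel (sonority 5); then the nucleus /u/ (sonority 6).
Onset profile 1-5-6 — rises to the nucleus.
Coda: /ʀ/ is a liquid (sonority 4), /l/ is a liquid (sonority 4), /n/ is a nasal (sonority 3).
Coda profile 6-4-4-3 — does not strictly fall throughout.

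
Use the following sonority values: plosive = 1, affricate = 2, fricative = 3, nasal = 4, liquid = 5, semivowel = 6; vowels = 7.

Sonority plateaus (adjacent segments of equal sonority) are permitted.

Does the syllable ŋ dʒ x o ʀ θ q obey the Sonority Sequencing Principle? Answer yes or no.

no

Onset: /ŋ/ is a nasal (sonority 4), /dʒ/ is an affricate (sonority 2), /x/ is a fricative (sonority 3); then the nucleus /o/ (sonority 7).
Onset profile 4-2-3-7 — does not rise throughout.
Coda: /ʀ/ is a liquid (sonority 5), /θ/ is a fricative (sonority 3), /q/ is a plosive (sonority 1).
Coda profile 7-5-3-1 — falls from the nucleus.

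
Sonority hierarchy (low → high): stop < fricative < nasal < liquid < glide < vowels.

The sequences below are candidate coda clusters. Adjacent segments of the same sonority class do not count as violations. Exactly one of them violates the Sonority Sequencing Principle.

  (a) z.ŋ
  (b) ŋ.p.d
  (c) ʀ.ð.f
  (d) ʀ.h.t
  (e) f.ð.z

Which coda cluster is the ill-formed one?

(a) 2-3 → violates
(b) 3-1-1 → obeys
(c) 4-2-2 → obeys
(d) 4-2-1 → obeys
(e) 2-2-2 → obeys

a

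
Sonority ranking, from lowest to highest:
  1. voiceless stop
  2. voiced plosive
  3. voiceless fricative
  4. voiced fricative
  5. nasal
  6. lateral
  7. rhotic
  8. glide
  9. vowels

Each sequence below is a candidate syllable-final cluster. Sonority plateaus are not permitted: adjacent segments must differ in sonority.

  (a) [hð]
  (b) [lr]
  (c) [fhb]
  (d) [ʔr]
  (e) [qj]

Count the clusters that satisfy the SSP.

0

(a) 3-4 → violates
(b) 6-7 → violates
(c) 3-3-2 → violates
(d) 1-7 → violates
(e) 1-8 → violates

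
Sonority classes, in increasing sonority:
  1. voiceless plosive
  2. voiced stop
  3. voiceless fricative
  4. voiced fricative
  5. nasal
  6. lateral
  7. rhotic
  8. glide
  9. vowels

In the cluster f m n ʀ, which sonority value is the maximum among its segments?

7

/f/: voiceless fricative = 3.
/m/: nasal = 5.
/n/: nasal = 5.
/ʀ/: rhotic = 7.
The maximum is 7.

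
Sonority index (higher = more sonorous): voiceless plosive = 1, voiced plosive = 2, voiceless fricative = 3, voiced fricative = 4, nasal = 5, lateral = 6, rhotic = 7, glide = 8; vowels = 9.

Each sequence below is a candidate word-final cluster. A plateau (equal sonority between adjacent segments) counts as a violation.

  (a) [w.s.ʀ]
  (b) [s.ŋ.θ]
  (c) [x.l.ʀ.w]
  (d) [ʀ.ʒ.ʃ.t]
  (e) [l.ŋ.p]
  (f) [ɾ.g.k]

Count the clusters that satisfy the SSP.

3

(a) sonority 8-3-7: ill-formed.
(b) sonority 3-5-3: ill-formed.
(c) sonority 3-6-7-8: ill-formed.
(d) sonority 7-4-3-1: well-formed.
(e) sonority 6-5-1: well-formed.
(f) sonority 7-2-1: well-formed.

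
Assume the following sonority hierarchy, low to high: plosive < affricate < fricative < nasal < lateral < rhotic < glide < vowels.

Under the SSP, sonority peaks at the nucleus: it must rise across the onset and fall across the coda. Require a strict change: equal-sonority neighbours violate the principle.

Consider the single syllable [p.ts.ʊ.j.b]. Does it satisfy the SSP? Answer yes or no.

yes

Onset: /p/ is a plosive (sonority 1), /ts/ is an affricate (sonority 2); then the nucleus /ʊ/ (sonority 8).
Onset profile 1-2-8 — rises to the nucleus.
Coda: /j/ is a glide (sonority 7), /b/ is a plosive (sonority 1).
Coda profile 8-7-1 — falls from the nucleus.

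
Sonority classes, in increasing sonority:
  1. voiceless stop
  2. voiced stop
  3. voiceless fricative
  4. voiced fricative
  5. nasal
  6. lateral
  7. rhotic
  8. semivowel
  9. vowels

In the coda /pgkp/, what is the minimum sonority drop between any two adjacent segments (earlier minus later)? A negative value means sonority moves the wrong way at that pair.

/p/ — voiceless stop, sonority 1.
/g/ — voiced stop, sonority 2.
/k/ — voiceless stop, sonority 1.
/p/ — voiceless stop, sonority 1.
/p/→/g/: change -1.
/g/→/k/: change +1.
/k/→/p/: change +0.
Minimum = -1.

-1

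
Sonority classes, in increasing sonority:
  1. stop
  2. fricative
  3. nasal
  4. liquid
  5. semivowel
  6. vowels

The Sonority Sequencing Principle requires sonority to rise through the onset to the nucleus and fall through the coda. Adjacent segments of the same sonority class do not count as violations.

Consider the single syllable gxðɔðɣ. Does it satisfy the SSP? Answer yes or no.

yes

Onset: /g/ is a stop (sonority 1), /x/ is a fricative (sonority 2), /ð/ is a fricative (sonority 2); then the nucleus /ɔ/ (sonority 6).
Onset profile 1-2-2-6 — rises to the nucleus.
Coda: /ð/ is a fricative (sonority 2), /ɣ/ is a fricative (sonority 2).
Coda profile 6-2-2 — falls from the nucleus.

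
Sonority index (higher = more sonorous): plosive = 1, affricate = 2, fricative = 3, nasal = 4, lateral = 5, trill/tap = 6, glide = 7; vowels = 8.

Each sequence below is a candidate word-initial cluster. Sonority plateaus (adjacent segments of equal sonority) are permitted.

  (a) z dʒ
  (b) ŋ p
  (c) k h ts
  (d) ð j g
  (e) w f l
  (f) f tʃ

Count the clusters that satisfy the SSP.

0

(a) sonority 3-2: ill-formed.
(b) sonority 4-1: ill-formed.
(c) sonority 1-3-2: ill-formed.
(d) sonority 3-7-1: ill-formed.
(e) sonority 7-3-5: ill-formed.
(f) sonority 3-2: ill-formed.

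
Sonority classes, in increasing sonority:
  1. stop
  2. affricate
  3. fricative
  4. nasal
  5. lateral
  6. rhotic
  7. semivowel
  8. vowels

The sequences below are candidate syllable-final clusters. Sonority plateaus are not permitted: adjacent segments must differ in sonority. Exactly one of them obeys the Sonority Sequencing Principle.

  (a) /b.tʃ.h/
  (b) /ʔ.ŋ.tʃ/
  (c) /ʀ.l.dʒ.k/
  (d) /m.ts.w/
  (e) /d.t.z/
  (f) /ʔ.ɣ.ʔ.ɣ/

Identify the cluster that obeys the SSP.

(a) 1-2-3 → violates
(b) 1-4-2 → violates
(c) 6-5-2-1 → obeys
(d) 4-2-7 → violates
(e) 1-1-3 → violates
(f) 1-3-1-3 → violates

c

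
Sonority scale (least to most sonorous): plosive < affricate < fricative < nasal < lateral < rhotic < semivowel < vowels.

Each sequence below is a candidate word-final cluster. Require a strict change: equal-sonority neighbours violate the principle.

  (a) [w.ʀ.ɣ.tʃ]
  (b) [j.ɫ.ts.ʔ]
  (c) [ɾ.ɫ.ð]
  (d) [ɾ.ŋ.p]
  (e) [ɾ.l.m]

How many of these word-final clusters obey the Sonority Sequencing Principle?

(a) 7-6-3-2 → obeys
(b) 7-5-2-1 → obeys
(c) 6-5-3 → obeys
(d) 6-4-1 → obeys
(e) 6-5-4 → obeys

5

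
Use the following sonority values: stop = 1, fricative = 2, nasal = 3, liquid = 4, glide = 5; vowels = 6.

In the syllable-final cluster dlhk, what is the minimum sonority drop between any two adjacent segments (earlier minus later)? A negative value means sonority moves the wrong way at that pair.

/d/ — stop, sonority 1.
/l/ — liquid, sonority 4.
/h/ — fricative, sonority 2.
/k/ — stop, sonority 1.
/d/→/l/: change -3.
/l/→/h/: change +2.
/h/→/k/: change +1.
Minimum = -3.

-3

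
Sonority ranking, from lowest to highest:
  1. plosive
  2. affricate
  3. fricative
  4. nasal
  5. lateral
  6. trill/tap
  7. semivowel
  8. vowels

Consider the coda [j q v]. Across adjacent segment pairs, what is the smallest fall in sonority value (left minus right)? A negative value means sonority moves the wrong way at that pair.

/j/: semivowel = 7.
/q/: plosive = 1.
/v/: fricative = 3.
/j/→/q/: change +6.
/q/→/v/: change -2.
Minimum = -2.

-2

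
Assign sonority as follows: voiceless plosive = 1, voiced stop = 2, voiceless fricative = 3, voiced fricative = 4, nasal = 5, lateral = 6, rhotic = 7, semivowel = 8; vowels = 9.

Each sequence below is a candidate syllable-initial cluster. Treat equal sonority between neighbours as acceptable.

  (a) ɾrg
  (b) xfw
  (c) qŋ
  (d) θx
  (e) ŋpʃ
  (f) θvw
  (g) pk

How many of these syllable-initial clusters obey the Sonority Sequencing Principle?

5

(a) ɾrg: profile 7-7-2 — violates.
(b) xfw: profile 3-3-8 — obeys.
(c) qŋ: profile 1-5 — obeys.
(d) θx: profile 3-3 — obeys.
(e) ŋpʃ: profile 5-1-3 — violates.
(f) θvw: profile 3-4-8 — obeys.
(g) pk: profile 1-1 — obeys.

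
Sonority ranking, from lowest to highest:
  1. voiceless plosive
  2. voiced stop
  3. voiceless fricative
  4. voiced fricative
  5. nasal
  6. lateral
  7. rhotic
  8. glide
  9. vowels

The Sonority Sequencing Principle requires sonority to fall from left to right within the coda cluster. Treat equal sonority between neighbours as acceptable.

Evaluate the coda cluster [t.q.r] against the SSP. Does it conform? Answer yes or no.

no

/t/ is a voiceless plosive (sonority 1).
/q/ is a voiceless plosive (sonority 1).
/r/ is a rhotic (sonority 7).
The profile is 1-1-7. Between /q/ (1) and /r/ (7) sonority does not fall, so the cluster violates the SSP.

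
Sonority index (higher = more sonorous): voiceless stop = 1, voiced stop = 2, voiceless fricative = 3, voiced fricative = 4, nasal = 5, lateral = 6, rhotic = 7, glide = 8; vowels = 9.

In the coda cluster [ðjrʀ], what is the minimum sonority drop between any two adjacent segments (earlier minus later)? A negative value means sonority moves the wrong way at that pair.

/ð/ is a voiced fricative (sonority 4).
/j/ is a glide (sonority 8).
/r/ is a rhotic (sonority 7).
/ʀ/ is a rhotic (sonority 7).
/ð/→/j/: change -4.
/j/→/r/: change +1.
/r/→/ʀ/: change +0.
Minimum = -4.

-4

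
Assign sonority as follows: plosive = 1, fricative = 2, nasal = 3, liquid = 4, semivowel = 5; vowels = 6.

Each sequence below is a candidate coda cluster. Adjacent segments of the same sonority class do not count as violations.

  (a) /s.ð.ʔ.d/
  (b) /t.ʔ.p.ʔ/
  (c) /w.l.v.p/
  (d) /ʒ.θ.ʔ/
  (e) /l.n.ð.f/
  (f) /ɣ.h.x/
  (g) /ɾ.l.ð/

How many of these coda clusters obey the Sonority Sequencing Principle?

7

(a) 2-2-1-1 → obeys
(b) 1-1-1-1 → obeys
(c) 5-4-2-1 → obeys
(d) 2-2-1 → obeys
(e) 4-3-2-2 → obeys
(f) 2-2-2 → obeys
(g) 4-4-2 → obeys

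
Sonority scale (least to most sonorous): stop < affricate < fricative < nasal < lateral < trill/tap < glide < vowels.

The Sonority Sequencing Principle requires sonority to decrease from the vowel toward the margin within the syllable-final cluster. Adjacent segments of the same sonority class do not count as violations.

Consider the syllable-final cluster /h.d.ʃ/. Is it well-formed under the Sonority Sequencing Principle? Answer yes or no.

no

/h/: fricative = 3.
/d/: stop = 1.
/ʃ/: fricative = 3.
The profile is 3-1-3. Between /d/ (1) and /ʃ/ (3) sonority does not fall, so the cluster violates the SSP.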